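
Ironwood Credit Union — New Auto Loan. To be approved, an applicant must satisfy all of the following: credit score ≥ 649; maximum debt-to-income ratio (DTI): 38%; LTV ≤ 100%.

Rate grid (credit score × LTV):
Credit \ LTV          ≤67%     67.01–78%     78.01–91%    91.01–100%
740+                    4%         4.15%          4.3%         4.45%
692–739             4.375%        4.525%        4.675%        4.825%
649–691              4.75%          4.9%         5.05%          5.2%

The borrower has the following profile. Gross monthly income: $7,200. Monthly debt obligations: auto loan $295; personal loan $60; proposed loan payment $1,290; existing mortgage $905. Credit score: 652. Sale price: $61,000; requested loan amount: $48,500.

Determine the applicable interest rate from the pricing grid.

5.05%

Credit score 652 ≥ 649; Total monthly debts = (295 + 60 + 1,290 + 905) = 2,550. DTI = 2,550/7,200 = 35.4% ≤ 38%
Loan-to-value = 48,500/61,000 = 79.5% — pass (100% max)
Row: 652 falls in 649–691. Column: 79.5% falls in 78.01–91%. Rate = 5.05%.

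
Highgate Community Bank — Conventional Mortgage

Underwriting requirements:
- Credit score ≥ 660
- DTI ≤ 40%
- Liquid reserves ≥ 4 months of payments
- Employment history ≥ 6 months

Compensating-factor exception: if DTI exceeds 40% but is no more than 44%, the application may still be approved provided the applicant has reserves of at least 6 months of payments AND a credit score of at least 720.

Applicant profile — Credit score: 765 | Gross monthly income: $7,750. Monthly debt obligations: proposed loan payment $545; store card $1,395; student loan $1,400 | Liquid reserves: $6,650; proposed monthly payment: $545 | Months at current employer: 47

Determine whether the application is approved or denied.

Approved

Credit score 765 ≥ 660 (meets base)
Total debts = (545 + 1,395 + 1,400) = 3,340. DTI = 3,340/7,750 = 43.1% > 40% — standard DTI limit exceeded.
Reserves: 6,650 ÷ 545 = 12.2 months (meets 4-month minimum)
Employment 47 ≥ 6 months
43.1% falls in the override range (40%–44%), so the compensating-factor test applies.
Reserves 12.2 ≥ 6 months; credit score 765 ≥ 720.
Both override conditions satisfied; DTI exception granted.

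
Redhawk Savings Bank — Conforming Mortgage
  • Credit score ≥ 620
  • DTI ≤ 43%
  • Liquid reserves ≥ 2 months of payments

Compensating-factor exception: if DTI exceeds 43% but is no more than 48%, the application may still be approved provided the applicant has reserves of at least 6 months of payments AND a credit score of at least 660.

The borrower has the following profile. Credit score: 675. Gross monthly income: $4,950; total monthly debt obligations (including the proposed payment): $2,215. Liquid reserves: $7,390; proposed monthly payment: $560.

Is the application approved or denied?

Credit score 675 ≥ 620 (meets base)
DTI: 2,215 ÷ 4,950 = 44.7%, over the 43% base limit.
Liquid reserves cover 7,390/560 = 13.2 months — ≥ 2 required
DTI 44.7% is within the 43%–48% exception band; checking compensating factors.
Reserves 13.2 ≥ 6 months; credit score 675 ≥ 660.
Both compensating conditions met → exception applies.

Approved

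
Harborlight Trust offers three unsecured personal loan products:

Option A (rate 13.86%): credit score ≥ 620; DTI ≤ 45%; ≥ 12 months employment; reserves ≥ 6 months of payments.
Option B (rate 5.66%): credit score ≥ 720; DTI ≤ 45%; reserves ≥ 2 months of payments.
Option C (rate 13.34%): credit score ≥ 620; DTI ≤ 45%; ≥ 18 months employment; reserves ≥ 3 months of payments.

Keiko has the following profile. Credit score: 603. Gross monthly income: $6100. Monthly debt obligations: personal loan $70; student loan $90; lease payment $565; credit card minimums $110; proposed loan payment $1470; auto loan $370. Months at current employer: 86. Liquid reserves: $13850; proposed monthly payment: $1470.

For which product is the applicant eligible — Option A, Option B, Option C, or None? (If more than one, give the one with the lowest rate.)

None

Total debts = (70 + 90 + 565 + 110 + 1,470 + 370) = 2,675; DTI = 2,675/6,100 = 43.9%.
Reserves = 13,850/1,470 = 9.4 months.
Option A: score 603 < 620; DTI 43.9% ≤ 45%; employment 86 ≥ 12 mo; reserves 9.4 ≥ 6 mo → does not qualify.
Option B: score 603 < 720; DTI 43.9% ≤ 45%; reserves 9.4 ≥ 2 mo → does not qualify.
Option C: score 603 < 620; DTI 43.9% ≤ 45%; employment 86 ≥ 18 mo; reserves 9.4 ≥ 3 mo → does not qualify.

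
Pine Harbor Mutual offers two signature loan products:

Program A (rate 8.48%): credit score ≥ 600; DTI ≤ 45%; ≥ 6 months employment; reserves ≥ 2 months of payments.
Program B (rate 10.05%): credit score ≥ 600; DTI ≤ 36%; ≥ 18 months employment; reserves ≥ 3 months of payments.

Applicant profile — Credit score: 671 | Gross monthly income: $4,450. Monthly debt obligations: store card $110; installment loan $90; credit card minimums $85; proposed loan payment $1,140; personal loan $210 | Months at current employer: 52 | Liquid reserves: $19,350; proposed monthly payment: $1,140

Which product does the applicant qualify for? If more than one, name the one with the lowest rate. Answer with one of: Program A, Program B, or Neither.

Program A

Total debts = (110 + 90 + 85 + 1,140 + 210) = 1,635; DTI = 1,635/4,450 = 36.7%.
Reserves = 19,350/1,140 = 17.0 months.
Program A: score 671 ≥ 600; DTI 36.7% ≤ 45%; employment 52 ≥ 6 mo; reserves 17.0 ≥ 2 mo → qualifies.
Program B: score 671 ≥ 600; DTI 36.7% > 36%; employment 52 ≥ 18 mo; reserves 17.0 ≥ 3 mo → does not qualify.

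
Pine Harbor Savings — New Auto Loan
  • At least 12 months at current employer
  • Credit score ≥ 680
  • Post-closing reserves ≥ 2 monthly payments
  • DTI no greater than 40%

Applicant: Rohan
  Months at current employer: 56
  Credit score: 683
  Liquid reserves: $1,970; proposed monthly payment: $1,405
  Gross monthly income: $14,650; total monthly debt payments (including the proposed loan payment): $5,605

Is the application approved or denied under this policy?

Denied

Employment 56 ≥ 12 months
Credit score 683 ≥ 680 (meets)
Reserves: 1,970 ÷ 1,405 = 1.4 months (below 2-month minimum)
DTI: 5,605 ÷ 14,650 = 38.3%, within the 40% cap
Fails on reserves.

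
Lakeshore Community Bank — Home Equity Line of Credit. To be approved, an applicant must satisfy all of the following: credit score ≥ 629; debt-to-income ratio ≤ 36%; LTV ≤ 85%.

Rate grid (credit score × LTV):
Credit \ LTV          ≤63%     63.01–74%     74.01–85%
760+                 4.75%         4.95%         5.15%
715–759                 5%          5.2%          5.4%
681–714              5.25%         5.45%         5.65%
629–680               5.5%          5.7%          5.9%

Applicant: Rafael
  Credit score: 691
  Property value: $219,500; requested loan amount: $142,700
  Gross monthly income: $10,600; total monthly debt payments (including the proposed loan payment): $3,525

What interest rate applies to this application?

5.45%

Credit score 691 ≥ 629; DTI = 3,525/10,600 = 33.3% ≤ 36%
Loan-to-value = 142,700/219,500 = 65% — pass (85% max)
Score 691 is in the 681–714 band; LTV 65% is in the 63.01–74% band → 5.45%.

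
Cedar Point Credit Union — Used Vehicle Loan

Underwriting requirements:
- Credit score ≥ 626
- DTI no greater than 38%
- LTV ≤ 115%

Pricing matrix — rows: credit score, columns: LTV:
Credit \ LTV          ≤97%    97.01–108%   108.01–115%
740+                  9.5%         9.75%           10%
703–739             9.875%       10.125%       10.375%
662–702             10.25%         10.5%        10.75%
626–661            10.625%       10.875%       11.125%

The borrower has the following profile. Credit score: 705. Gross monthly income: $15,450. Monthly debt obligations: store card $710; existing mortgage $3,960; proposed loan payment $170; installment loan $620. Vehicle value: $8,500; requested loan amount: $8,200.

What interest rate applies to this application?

9.875%

Credit score 705 ≥ 626; Total monthly debts = (710 + 3,960 + 170 + 620) = 5,460. Debt-to-income = 5,460/15,450 = 35.3% — meets 38% limit
Loan-to-value = 8,200/8,500 = 96.5% — pass (115% max)
Credit 705 → row 703–739; LTV 96.5% → column ≤97%. Grid cell → 9.875%.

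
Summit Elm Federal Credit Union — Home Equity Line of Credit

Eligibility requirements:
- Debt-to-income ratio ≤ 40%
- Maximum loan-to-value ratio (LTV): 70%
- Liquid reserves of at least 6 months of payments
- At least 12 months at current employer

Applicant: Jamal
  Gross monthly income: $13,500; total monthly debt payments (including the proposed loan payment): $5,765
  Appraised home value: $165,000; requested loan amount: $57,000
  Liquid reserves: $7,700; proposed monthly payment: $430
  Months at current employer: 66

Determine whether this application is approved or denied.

Denied

DTI: 5,765 ÷ 13,500 = 42.7%, exceeds the 40% cap
Loan-to-value = 57,000/165,000 = 34.5% — pass (70% max)
Liquid reserves cover 7,700/430 = 17.9 months — ≥ 6 required
Employment 66 ≥ 12 months
Fails on DTI.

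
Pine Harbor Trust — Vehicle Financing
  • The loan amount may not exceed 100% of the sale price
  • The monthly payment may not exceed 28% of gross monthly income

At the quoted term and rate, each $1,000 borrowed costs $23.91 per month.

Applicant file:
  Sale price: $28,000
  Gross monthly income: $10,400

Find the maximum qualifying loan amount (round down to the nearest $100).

Payment cap: 28% × $10,400 = $2,912/month.
At $23.91 per $1,000, that supports 2,912/23.91 × 1,000 ≈ $121,790 → $121,700.
LTV cap: 100% × $28,000 = $28,000 → $28,000.
Binding constraint: loan-to-value.

$28,000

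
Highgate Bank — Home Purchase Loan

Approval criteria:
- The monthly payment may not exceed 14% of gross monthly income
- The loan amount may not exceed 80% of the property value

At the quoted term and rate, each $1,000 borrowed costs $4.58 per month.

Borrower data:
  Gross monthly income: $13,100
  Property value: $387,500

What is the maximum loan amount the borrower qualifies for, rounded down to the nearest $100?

Payment cap: 14% × $13,100 = $1,834/month.
At $4.58 per $1,000, that supports 1,834/4.58 × 1,000 ≈ $400,436 → $400,400.
LTV cap: 80% × $387,500 = $310,000 → $310,000.
Binding constraint: loan-to-value.

$310,000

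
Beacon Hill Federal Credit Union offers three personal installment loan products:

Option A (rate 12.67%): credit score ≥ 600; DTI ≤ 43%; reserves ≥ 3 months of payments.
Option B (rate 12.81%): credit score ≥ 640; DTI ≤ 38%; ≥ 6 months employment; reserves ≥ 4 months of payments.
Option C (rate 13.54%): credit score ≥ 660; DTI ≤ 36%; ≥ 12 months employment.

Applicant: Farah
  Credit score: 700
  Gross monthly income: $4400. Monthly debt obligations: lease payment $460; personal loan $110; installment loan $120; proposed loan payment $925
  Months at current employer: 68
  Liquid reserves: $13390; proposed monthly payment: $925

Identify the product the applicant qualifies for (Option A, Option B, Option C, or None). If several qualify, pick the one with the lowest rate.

Option A

Total debts = (460 + 110 + 120 + 925) = 1,615; DTI = 1,615/4,400 = 36.7%.
Reserves = 13,390/925 = 14.5 months.
Option A: score 700 ≥ 600; DTI 36.7% ≤ 43%; reserves 14.5 ≥ 3 mo → qualifies.
Option B: score 700 ≥ 640; DTI 36.7% ≤ 38%; employment 68 ≥ 6 mo; reserves 14.5 ≥ 4 mo → qualifies.
Option C: score 700 ≥ 660; DTI 36.7% > 36%; employment 68 ≥ 12 mo → does not qualify.
Qualifying: Option A, Option B. Lowest rate is 12.67% → Option A.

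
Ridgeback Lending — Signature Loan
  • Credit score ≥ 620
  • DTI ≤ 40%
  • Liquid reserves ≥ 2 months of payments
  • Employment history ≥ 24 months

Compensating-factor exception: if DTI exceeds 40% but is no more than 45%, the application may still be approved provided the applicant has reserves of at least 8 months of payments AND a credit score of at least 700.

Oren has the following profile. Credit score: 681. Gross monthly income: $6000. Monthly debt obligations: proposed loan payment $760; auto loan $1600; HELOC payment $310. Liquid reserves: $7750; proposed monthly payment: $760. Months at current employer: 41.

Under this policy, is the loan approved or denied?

Denied

Credit score 681 ≥ 620 (meets base)
Total debts = (760 + 1,600 + 310) = 2,670. DTI = 2,670/6,000 = 44.5% > 40% — standard DTI limit exceeded.
Liquid reserves cover 7,750/760 = 10.2 months — ≥ 2 required
Employment 41 ≥ 24 months
44.5% falls in the override range (40%–45%), so the compensating-factor test applies.
Reserves 10.2 ≥ 8 months; credit score 681 < 700.
Override conditions not both satisfied; exception does not apply.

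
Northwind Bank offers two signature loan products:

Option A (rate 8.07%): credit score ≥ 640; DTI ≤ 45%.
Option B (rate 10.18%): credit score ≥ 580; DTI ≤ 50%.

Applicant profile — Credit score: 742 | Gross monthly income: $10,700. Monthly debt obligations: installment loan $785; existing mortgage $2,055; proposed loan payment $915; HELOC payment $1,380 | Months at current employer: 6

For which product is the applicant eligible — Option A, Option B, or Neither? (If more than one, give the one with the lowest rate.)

Total debts = (785 + 2,055 + 915 + 1,380) = 5,135; DTI = 5,135/10,700 = 48%.
Option A: score 742 ≥ 640; DTI 48% > 45% → does not qualify.
Option B: score 742 ≥ 580; DTI 48% ≤ 50% → qualifies.

Option B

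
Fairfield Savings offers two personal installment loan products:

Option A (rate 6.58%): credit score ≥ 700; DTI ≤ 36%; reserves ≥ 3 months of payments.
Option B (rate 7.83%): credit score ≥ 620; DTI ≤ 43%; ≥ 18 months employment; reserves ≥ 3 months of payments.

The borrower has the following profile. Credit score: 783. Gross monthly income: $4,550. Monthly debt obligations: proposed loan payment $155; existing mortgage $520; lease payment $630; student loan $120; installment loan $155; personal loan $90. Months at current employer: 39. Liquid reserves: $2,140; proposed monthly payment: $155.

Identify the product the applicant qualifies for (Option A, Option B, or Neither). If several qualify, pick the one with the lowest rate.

Total debts = (155 + 520 + 630 + 120 + 155 + 90) = 1,670; DTI = 1,670/4,550 = 36.7%.
Reserves = 2,140/155 = 13.8 months.
Option A: score 783 ≥ 700; DTI 36.7% > 36%; reserves 13.8 ≥ 3 mo → does not qualify.
Option B: score 783 ≥ 620; DTI 36.7% ≤ 43%; employment 39 ≥ 18 mo; reserves 13.8 ≥ 3 mo → qualifies.

Option B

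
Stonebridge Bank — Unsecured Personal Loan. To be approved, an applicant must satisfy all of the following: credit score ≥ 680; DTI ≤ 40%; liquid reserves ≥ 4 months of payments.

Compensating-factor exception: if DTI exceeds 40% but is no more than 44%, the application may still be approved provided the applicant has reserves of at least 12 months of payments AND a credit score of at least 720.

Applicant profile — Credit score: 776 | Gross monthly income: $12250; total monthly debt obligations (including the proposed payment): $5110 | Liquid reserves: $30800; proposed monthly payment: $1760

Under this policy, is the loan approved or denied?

Credit score 776 ≥ 680 (meets base)
DTI = 5,110/12,250 = 41.7% > 40% — standard DTI limit exceeded.
Liquid reserves cover 30,800/1,760 = 17.5 months — ≥ 4 required
41.7% falls in the override range (40%–44%), so the compensating-factor test applies.
Override check — reserves: 17.5 mo (ok); score: 776 (ok).
Both override conditions satisfied; DTI exception granted.

Approved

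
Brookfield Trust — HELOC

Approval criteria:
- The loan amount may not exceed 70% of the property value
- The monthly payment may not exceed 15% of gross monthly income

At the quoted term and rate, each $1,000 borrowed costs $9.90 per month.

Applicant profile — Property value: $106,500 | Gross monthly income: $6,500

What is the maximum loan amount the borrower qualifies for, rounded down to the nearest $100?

Payment cap: 15% × $6,500 = $975/month.
At $9.90 per $1,000, that supports 975/9.90 × 1,000 ≈ $98,484 → $98,400.
LTV cap: 70% × $106,500 = $74,550 → $74,500.
Binding constraint: loan-to-value.

$74,500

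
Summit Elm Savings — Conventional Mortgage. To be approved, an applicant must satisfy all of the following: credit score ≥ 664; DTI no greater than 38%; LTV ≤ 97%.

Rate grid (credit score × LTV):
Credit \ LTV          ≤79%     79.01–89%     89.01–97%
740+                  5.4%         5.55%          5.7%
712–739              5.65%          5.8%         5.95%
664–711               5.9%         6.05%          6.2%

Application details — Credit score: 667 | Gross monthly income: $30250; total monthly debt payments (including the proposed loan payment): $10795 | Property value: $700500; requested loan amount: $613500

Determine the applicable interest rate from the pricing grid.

6.05%

Credit score 667 ≥ 664; DTI: 10,795 ÷ 30,250 = 35.7%, within the 38% cap
Loan-to-value = 613,500/700,500 = 87.6% — pass (97% max)
Credit 667 → row 664–711; LTV 87.6% → column 79.01–89%. Grid cell → 6.05%.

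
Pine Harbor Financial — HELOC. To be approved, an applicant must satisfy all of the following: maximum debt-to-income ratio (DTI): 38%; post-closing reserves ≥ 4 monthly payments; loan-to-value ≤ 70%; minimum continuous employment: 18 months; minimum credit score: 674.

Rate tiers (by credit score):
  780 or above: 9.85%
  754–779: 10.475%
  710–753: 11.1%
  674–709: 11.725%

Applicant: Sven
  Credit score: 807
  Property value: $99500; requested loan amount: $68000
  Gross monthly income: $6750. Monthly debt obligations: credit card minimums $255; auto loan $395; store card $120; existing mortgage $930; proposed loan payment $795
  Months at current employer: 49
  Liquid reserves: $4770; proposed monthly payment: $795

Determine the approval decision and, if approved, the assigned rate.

Credit score 807 ≥ 674 (meets minimum)
Total monthly debts = (255 + 395 + 120 + 930 + 795) = 2,495. DTI: 2,495 ÷ 6,750 = 37%, within the 38% cap
Employment 49 ≥ 18 months
LTV: 68,000 ÷ 99,500 = 68.3%, within 70% cap
Reserves = 4,770/795 = 6.0 months ≥ 4
All requirements met. Score 807 falls in the 780 or above tier → 9.85%.

Approved at 9.85%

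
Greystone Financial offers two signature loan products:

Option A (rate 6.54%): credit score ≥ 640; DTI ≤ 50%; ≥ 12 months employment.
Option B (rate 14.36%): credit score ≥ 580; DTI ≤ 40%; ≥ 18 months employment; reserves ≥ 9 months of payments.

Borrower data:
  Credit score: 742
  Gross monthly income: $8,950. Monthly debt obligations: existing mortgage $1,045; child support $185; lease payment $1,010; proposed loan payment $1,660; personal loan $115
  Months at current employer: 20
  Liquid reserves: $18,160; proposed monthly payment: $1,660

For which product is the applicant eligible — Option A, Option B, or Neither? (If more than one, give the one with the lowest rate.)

Option A

Total debts = (1,045 + 185 + 1,010 + 1,660 + 115) = 4,015; DTI = 4,015/8,950 = 44.9%.
Reserves = 18,160/1,660 = 10.9 months.
Option A: score 742 ≥ 640; DTI 44.9% ≤ 50%; employment 20 ≥ 12 mo → qualifies.
Option B: score 742 ≥ 580; DTI 44.9% > 40%; employment 20 ≥ 18 mo; reserves 10.9 ≥ 9 mo → does not qualify.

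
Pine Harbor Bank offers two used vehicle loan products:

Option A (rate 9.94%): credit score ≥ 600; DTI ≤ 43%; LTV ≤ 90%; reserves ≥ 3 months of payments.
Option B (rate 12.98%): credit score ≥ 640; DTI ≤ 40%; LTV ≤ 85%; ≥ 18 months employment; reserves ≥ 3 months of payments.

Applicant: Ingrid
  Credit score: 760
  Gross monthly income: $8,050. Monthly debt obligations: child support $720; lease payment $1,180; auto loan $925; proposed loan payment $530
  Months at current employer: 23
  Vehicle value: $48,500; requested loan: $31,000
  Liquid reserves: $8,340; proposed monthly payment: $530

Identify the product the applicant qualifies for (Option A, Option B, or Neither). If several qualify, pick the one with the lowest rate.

Option A

Total debts = (720 + 1,180 + 925 + 530) = 3,355; DTI = 3,355/8,050 = 41.7%.
LTV = 31,000/48,500 = 63.9%.
Reserves = 8,340/530 = 15.7 months.
Option A: score 760 ≥ 600; DTI 41.7% ≤ 43%; LTV 63.9% ≤ 90%; reserves 15.7 ≥ 3 mo → qualifies.
Option B: score 760 ≥ 640; DTI 41.7% > 40%; LTV 63.9% ≤ 85%; employment 23 ≥ 18 mo; reserves 15.7 ≥ 3 mo → does not qualify.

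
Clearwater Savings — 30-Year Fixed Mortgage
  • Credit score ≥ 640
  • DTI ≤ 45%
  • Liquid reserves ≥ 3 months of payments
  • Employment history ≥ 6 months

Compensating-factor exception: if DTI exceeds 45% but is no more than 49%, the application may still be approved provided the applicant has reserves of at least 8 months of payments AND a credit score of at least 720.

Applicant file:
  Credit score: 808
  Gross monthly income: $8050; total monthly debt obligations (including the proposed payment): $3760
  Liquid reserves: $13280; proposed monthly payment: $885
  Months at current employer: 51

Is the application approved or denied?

Credit score 808 ≥ 640 (meets base)
DTI = 3,760/8,050 = 46.7% > 45% — standard DTI limit exceeded.
Reserves = 13,280/885 = 15.0 months ≥ 3
Employment 51 ≥ 6 months
DTI 46.7% is within the 45%–49% exception band; checking compensating factors.
Override check — reserves: 15.0 mo (ok); score: 808 (ok).
Both compensating conditions met → exception applies.

Approved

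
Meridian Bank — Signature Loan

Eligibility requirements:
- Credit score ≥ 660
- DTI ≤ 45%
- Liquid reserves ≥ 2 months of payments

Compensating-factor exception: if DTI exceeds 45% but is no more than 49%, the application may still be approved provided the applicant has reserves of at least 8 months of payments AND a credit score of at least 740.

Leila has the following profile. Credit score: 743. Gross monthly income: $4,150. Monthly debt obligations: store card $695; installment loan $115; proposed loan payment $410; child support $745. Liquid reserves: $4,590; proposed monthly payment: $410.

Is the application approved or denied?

Approved

Credit score 743 ≥ 660 (meets base)
Total debts = (695 + 115 + 410 + 745) = 1,965. DTI: 1,965 ÷ 4,150 = 47.3%, over the 45% base limit.
Reserves: 4,590 ÷ 410 = 11.2 months (meets 2-month minimum)
DTI 47.3% is within the 45%–49% exception band; checking compensating factors.
Reserves 11.2 ≥ 8 months; credit score 743 ≥ 740.
Both compensating conditions met → exception applies.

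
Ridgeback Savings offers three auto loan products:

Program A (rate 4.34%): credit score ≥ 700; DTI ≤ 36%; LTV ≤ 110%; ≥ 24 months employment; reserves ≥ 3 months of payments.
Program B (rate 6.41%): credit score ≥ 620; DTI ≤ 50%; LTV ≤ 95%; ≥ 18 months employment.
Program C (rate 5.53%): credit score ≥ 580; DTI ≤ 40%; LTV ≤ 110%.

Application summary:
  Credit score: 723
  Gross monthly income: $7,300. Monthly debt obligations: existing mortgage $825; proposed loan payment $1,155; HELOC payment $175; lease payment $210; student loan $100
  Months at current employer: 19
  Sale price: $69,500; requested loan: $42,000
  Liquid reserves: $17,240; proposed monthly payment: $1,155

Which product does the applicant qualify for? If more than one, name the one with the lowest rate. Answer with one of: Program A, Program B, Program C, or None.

Total debts = (825 + 1,155 + 175 + 210 + 100) = 2,465; DTI = 2,465/7,300 = 33.8%.
LTV = 42,000/69,500 = 60.4%.
Reserves = 17,240/1,155 = 14.9 months.
Program A: score 723 ≥ 700; DTI 33.8% ≤ 36%; LTV 60.4% ≤ 110%; employment 19 < 24 mo; reserves 14.9 ≥ 3 mo → does not qualify.
Program B: score 723 ≥ 620; DTI 33.8% ≤ 50%; LTV 60.4% ≤ 95%; employment 19 ≥ 18 mo → qualifies.
Program C: score 723 ≥ 580; DTI 33.8% ≤ 40%; LTV 60.4% ≤ 110% → qualifies.
Qualifying: Program B, Program C. Lowest rate is 5.53% → Program C.

Program C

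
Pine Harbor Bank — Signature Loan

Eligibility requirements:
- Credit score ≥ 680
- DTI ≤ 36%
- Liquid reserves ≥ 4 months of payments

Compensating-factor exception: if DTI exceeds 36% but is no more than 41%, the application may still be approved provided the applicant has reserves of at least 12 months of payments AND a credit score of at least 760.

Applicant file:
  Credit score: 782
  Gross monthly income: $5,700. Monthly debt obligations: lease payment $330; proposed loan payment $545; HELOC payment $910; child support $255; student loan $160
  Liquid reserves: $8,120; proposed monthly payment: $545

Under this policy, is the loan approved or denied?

Approved

Credit score 782 ≥ 680 (meets base)
Total debts = (330 + 545 + 910 + 255 + 160) = 2,200. DTI = 2,200/5,700 = 38.6% > 36% — standard DTI limit exceeded.
Reserves = 8,120/545 = 14.9 months ≥ 4
DTI 38.6% is within the 36%–41% exception band; checking compensating factors.
Reserves 14.9 ≥ 12 months; credit score 782 ≥ 760.
Both compensating conditions met → exception applies.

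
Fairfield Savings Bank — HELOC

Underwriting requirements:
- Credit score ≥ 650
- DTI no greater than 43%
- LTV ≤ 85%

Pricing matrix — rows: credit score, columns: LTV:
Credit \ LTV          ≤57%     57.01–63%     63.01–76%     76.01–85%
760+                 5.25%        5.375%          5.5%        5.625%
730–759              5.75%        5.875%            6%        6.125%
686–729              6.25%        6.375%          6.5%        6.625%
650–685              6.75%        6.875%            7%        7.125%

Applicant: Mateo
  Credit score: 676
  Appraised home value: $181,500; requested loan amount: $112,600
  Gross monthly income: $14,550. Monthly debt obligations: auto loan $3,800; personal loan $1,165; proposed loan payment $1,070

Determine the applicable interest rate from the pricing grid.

6.875%

Credit score 676 ≥ 650; Total monthly debts = (3,800 + 1,165 + 1,070) = 6,035. DTI = 6,035/14,550 = 41.5% ≤ 43%
LTV = 112,600/181,500 = 62% ≤ 85%
Score 676 is in the 650–685 band; LTV 62% is in the 57.01–63% band → 6.875%.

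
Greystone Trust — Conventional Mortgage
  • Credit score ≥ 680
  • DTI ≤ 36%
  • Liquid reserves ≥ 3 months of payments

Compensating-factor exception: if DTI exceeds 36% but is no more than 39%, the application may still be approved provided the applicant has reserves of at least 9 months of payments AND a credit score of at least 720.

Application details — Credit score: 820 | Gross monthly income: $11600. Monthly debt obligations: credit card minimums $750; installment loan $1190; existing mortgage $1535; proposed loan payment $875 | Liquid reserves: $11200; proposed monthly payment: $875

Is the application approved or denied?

Approved

Credit score 820 ≥ 680 (meets base)
Total debts = (750 + 1,190 + 1,535 + 875) = 4,350. DTI = 4,350/11,600 = 37.5% > 36% — standard DTI limit exceeded.
Reserves = 11,200/875 = 12.8 months ≥ 3
37.5% falls in the override range (36%–39%), so the compensating-factor test applies.
Override check — reserves: 12.8 mo (ok); score: 820 (ok).
Both compensating conditions met → exception applies.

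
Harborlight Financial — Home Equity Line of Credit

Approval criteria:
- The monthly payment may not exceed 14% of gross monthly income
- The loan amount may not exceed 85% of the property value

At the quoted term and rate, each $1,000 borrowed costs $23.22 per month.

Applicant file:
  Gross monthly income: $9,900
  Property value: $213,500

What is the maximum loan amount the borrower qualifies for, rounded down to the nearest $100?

$59,600

Payment cap: 14% × $9,900 = $1,386/month.
At $23.22 per $1,000, that supports 1,386/23.22 × 1,000 ≈ $59,689 → $59,600.
LTV cap: 85% × $213,500 = $181,475 → $181,400.
Binding constraint: payment-to-income.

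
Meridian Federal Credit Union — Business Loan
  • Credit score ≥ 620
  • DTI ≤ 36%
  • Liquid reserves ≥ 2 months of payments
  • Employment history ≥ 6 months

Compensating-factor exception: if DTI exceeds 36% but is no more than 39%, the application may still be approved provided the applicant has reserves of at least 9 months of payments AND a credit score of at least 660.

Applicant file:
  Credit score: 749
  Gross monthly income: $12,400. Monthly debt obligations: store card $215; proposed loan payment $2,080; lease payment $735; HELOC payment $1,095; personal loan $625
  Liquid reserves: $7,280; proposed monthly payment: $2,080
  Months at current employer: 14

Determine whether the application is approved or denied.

Denied

Credit score 749 ≥ 620 (meets base)
Total debts = (215 + 2,080 + 735 + 1,095 + 625) = 4,750. DTI: 4,750 ÷ 12,400 = 38.3%, over the 36% base limit.
Reserves: 7,280 ÷ 2,080 = 3.5 months (meets 2-month minimum)
Employment 14 ≥ 6 months
DTI 38.3% is within the 36%–39% exception band; checking compensating factors.
Override check — reserves: 3.5 mo (short of 9); score: 749 (ok).
Override conditions not both satisfied; exception does not apply.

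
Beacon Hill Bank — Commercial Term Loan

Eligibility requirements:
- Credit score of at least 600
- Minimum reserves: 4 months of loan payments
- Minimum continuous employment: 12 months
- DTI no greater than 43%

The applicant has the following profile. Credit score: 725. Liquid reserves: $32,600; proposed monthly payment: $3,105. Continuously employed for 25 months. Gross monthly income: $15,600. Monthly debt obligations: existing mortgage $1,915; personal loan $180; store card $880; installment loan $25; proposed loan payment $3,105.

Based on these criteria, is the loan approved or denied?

Approved

Credit score 725 ≥ 600 (meets)
Reserves = 32,600/3,105 = 10.5 months ≥ 4
Employment 25 ≥ 12 months
Total monthly debts = (1,915 + 180 + 880 + 25 + 3,105) = 6,105. DTI = 6,105/15,600 = 39.1% ≤ 43%
All criteria satisfied.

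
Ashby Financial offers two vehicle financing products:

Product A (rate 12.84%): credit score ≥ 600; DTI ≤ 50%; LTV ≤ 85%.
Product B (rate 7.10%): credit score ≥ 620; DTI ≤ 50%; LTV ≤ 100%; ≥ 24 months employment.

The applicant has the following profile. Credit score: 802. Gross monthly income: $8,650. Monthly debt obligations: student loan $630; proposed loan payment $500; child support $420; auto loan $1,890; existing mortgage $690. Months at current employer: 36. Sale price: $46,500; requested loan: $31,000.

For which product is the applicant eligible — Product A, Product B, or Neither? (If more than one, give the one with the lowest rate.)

Product B

Total debts = (630 + 500 + 420 + 1,890 + 690) = 4,130; DTI = 4,130/8,650 = 47.7%.
LTV = 31,000/46,500 = 66.7%.
Product A: score 802 ≥ 600; DTI 47.7% ≤ 50%; LTV 66.7% ≤ 85% → qualifies.
Product B: score 802 ≥ 620; DTI 47.7% ≤ 50%; LTV 66.7% ≤ 100%; employment 36 ≥ 24 mo → qualifies.
Qualifying: Product A, Product B. Lowest rate is 7.10% → Product B.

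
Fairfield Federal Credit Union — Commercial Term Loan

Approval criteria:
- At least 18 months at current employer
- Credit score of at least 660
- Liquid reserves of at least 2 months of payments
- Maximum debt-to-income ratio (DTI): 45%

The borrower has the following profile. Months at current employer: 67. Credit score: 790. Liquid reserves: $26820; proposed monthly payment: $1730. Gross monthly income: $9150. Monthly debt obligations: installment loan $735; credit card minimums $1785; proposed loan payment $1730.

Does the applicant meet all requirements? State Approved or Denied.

Denied

Employment 67 ≥ 18 months
Credit score 790 ≥ 660 (meets)
Reserves = 26,820/1,730 = 15.5 months ≥ 2
Total monthly debts = (735 + 1,785 + 1,730) = 4,250. Debt-to-income = 4,250/9,150 = 46.4% — over 45% limit
Fails on DTI.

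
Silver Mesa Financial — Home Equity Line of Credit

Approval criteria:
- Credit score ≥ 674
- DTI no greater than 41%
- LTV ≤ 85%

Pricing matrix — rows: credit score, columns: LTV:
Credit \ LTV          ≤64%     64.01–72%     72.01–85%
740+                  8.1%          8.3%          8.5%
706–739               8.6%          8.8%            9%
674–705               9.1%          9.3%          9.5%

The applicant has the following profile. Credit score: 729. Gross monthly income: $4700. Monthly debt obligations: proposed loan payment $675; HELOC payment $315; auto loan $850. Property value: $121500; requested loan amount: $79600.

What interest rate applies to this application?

Credit score 729 ≥ 674; Total monthly debts = (675 + 315 + 850) = 1,840. DTI: 1,840 ÷ 4,700 = 39.1%, within the 41% cap
LTV: 79,600 ÷ 121,500 = 65.5%, within 85% cap
Score 729 is in the 706–739 band; LTV 65.5% is in the 64.01–72% band → 8.8%.

8.8%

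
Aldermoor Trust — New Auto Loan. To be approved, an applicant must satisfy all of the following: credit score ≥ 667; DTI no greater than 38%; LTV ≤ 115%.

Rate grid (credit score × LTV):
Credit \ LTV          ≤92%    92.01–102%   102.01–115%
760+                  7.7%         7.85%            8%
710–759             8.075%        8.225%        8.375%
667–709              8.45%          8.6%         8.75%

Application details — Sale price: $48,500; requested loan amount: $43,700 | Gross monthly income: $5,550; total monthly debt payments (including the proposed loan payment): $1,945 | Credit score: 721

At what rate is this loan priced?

Credit score 721 ≥ 667; Debt-to-income = 1,945/5,550 = 35% — meets 38% limit
Loan-to-value = 43,700/48,500 = 90.1% — pass (115% max)
Row: 721 falls in 710–759. Column: 90.1% falls in ≤92%. Rate = 8.075%.

8.075%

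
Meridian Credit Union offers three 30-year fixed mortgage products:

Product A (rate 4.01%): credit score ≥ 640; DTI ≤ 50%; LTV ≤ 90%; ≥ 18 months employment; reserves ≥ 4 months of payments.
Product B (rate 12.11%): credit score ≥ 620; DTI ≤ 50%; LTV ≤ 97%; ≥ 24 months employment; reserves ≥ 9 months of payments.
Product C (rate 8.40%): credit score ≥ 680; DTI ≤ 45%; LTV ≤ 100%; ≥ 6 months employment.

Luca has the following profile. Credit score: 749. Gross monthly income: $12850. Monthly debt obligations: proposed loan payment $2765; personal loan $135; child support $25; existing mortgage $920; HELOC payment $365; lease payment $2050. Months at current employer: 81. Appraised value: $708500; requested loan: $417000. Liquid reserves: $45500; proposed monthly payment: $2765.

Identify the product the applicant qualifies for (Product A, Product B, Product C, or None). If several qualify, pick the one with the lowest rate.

Product A

Total debts = (2,765 + 135 + 25 + 920 + 365 + 2,050) = 6,260; DTI = 6,260/12,850 = 48.7%.
LTV = 417,000/708,500 = 58.9%.
Reserves = 45,500/2,765 = 16.5 months.
Product A: score 749 ≥ 640; DTI 48.7% ≤ 50%; LTV 58.9% ≤ 90%; employment 81 ≥ 18 mo; reserves 16.5 ≥ 4 mo → qualifies.
Product B: score 749 ≥ 620; DTI 48.7% ≤ 50%; LTV 58.9% ≤ 97%; employment 81 ≥ 24 mo; reserves 16.5 ≥ 9 mo → qualifies.
Product C: score 749 ≥ 680; DTI 48.7% > 45%; LTV 58.9% ≤ 100%; employment 81 ≥ 6 mo → does not qualify.
Qualifying: Product A, Product B. Lowest rate is 4.01% → Product A.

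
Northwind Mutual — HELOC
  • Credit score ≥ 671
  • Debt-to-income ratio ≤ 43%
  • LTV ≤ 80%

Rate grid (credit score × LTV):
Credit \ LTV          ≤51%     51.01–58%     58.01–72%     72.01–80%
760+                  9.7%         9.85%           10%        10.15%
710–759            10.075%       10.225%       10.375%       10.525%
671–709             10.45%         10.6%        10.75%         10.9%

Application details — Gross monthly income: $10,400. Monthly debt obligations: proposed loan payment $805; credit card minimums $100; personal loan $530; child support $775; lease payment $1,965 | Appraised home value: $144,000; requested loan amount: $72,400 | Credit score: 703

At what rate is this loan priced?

10.45%

Credit score 703 ≥ 671; Total monthly debts = (805 + 100 + 530 + 775 + 1,965) = 4,175. DTI = 4,175/10,400 = 40.1% ≤ 43%
LTV = 72,400/144,000 = 50.3% ≤ 80%
Row: 703 falls in 671–709. Column: 50.3% falls in ≤51%. Rate = 10.45%.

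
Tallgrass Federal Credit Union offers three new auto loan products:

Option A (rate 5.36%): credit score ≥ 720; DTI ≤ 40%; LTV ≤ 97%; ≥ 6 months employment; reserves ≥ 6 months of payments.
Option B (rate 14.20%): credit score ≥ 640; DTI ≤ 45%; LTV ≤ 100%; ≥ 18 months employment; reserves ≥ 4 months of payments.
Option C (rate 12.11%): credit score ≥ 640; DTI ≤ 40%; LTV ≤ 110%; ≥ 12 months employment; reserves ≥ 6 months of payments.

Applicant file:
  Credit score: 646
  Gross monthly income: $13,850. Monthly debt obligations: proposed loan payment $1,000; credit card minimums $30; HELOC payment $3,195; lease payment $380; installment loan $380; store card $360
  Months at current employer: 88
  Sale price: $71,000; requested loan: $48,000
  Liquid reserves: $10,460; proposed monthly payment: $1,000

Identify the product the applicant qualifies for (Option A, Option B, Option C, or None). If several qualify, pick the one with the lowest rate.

Option C

Total debts = (1,000 + 30 + 3,195 + 380 + 380 + 360) = 5,345; DTI = 5,345/13,850 = 38.6%.
LTV = 48,000/71,000 = 67.6%.
Reserves = 10,460/1,000 = 10.5 months.
Option A: score 646 < 720; DTI 38.6% ≤ 40%; LTV 67.6% ≤ 97%; employment 88 ≥ 6 mo; reserves 10.5 ≥ 6 mo → does not qualify.
Option B: score 646 ≥ 640; DTI 38.6% ≤ 45%; LTV 67.6% ≤ 100%; employment 88 ≥ 18 mo; reserves 10.5 ≥ 4 mo → qualifies.
Option C: score 646 ≥ 640; DTI 38.6% ≤ 40%; LTV 67.6% ≤ 110%; employment 88 ≥ 12 mo; reserves 10.5 ≥ 6 mo → qualifies.
Qualifying: Option B, Option C. Lowest rate is 12.11% → Option C.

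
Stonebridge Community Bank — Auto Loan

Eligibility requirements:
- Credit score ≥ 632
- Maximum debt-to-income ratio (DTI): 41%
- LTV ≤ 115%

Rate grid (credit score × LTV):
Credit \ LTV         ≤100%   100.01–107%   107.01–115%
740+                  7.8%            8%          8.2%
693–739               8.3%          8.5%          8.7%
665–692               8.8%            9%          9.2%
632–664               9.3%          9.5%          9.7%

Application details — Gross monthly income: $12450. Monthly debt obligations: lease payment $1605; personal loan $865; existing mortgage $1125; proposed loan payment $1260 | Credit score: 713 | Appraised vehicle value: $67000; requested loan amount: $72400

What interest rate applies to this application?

Credit score 713 ≥ 632; Total monthly debts = (1,605 + 865 + 1,125 + 1,260) = 4,855. Debt-to-income = 4,855/12,450 = 39% — meets 41% limit
LTV = 72,400/67,000 = 108.1% ≤ 115%
Row: 713 falls in 693–739. Column: 108.1% falls in 107.01–115%. Rate = 8.7%.

8.7%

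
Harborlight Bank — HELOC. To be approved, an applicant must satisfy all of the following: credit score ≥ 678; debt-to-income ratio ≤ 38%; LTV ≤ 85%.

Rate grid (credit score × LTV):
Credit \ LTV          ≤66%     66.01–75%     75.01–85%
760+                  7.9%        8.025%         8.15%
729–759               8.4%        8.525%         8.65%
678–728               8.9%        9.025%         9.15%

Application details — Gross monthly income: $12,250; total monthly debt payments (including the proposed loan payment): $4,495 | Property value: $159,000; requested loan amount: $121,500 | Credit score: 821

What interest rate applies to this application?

Credit score 821 ≥ 678; Debt-to-income = 4,495/12,250 = 36.7% — meets 38% limit
Loan-to-value = 121,500/159,000 = 76.4% — pass (85% max)
Credit 821 → row 760+; LTV 76.4% → column 75.01–85%. Grid cell → 8.15%.

8.15%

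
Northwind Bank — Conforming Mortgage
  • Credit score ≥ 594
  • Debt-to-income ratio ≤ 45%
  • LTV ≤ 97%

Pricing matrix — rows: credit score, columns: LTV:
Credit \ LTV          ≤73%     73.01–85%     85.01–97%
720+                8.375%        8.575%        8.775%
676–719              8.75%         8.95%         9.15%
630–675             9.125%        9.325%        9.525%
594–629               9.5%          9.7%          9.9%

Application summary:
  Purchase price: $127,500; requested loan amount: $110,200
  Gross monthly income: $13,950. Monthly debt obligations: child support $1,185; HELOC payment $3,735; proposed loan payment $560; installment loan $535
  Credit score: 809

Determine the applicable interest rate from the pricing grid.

Credit score 809 ≥ 594; Total monthly debts = (1,185 + 3,735 + 560 + 535) = 6,015. DTI: 6,015 ÷ 13,950 = 43.1%, within the 45% cap
LTV: 110,200 ÷ 127,500 = 86.4%, within 97% cap
Row: 809 falls in 720+. Column: 86.4% falls in 85.01–97%. Rate = 8.775%.

8.775%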